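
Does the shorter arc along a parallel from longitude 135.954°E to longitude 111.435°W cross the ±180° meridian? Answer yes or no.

Naïve |-111.435 − 135.954| = 247.389° > 180°, so the shorter arc goes the other way round — across 180°.
Signed shortest Δλ = ((-111.435 − 135.954 + 180) mod 360) − 180 = 112.611°.
Going east by 112.611° from +135.954° passes through 180° before reaching -111.435°.

Yes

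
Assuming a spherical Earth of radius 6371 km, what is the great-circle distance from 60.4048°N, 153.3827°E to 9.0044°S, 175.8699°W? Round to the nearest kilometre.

8179 km

Δλ = -175.8699 − 153.3827 = -329.2526°; wrapped into (−180°, 180°]: 30.7474°.
Δφ = -9.0044 − 60.4048 = -69.4092°.
a = sin²(Δφ/2) + cos φ₁ · cos φ₂ · sin²(Δλ/2) = 0.358438.
c = 2·atan2(√a, √(1−a)) = 1.28375 rad → d = 6371·c ≈ 8178.75 km.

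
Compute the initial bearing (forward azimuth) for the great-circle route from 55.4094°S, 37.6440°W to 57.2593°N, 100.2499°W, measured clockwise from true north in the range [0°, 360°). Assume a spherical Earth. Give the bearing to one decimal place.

Δλ = -100.2499 − -37.6440 = -62.6059°.
θ = atan2( sin Δλ · cos φ₂ , cos φ₁ · sin φ₂ − sin φ₁ · cos φ₂ · cos Δλ )
  = atan2(-0.48019, 0.68237) = -35.134° → normalised to [0°, 360°): 324.866°.

324.9°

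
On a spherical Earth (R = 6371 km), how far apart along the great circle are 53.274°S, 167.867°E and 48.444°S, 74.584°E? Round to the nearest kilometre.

6089 km

Δλ = 74.584 − 167.867 = -93.283°.
Δφ = -48.444 − -53.274 = 4.830°.
a = sin²(Δφ/2) + cos φ₁ · cos φ₂ · sin²(Δλ/2) = 0.211472.
c = 2·atan2(√a, √(1−a)) = 0.95568 rad → d = 6371·c ≈ 6088.63 km.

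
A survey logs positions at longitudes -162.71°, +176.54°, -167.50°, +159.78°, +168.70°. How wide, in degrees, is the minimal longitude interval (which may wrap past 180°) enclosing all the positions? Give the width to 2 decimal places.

Sort the longitudes: -167.50°, -162.71°, +159.78°, +168.70°, +176.54°.
Eastward gaps between consecutive values (wrapping around): 4.79°, 322.49°, 8.92°, 7.84°, 15.96°.
Largest gap = 322.49° ⇒ minimal covering band is its complement: 360° − 322.49° = 37.51°.
Band runs from +159.78° eastward to -162.71°, crossing the antimeridian.

37.51°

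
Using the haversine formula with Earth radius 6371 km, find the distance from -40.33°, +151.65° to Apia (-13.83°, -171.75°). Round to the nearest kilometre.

Δλ = -171.75 − 151.65 = -323.40°; wrapped into (−180°, 180°]: 36.60°.
Δφ = -13.83 − -40.33 = 26.50°.
a = sin²(Δφ/2) + cos φ₁ · cos φ₂ · sin²(Δλ/2) = 0.125513.
c = 2·atan2(√a, √(1−a)) = 0.72428 rad → d = 6371·c ≈ 4614.41 km.

4614 km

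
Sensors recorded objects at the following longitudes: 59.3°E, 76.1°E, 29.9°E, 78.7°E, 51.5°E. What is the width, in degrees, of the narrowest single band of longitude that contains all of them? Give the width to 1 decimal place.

48.8°

Sort the longitudes: +29.9°, +51.5°, +59.3°, +76.1°, +78.7°.
Eastward gaps between consecutive values (wrapping around): 21.6°, 7.8°, 16.8°, 2.6°, 311.2°.
Largest gap = 311.2° ⇒ minimal covering band is its complement: 360° − 311.2° = 48.8°.
Band runs from +29.9° eastward to +78.7°.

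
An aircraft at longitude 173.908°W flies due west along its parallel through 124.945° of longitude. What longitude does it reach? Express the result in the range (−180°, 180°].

61.147°E

Start at -173.908°; shift −124.945° → -298.853°.
-298.853° lies outside (−180°, 180°]; add 360° → +61.147°.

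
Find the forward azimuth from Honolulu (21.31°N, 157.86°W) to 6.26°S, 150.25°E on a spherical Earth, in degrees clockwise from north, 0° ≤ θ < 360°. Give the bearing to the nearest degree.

Δλ = 150.25 − -157.86 = 308.11°; wrapped into (−180°, 180°]: -51.89°.
θ = atan2( sin Δλ · cos φ₂ , cos φ₁ · sin φ₂ − sin φ₁ · cos φ₂ · cos Δλ )
  = atan2(-0.78214, -0.32454) = -112.535° → normalised to [0°, 360°): 247.465°.

247°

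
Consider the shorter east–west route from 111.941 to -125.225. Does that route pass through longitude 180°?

Yes

Naïve |-125.225 − 111.941| = 237.166° > 180°, so the shorter arc goes the other way round — across 180°.
Signed shortest Δλ = ((-125.225 − 111.941 + 180) mod 360) − 180 = 122.834°.
Going east by 122.834° from +111.941° passes through 180° before reaching -125.225°.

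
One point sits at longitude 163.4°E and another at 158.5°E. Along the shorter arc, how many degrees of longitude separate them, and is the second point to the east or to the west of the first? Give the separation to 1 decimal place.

4.9° west

Raw difference: 158.5 − 163.4 = -4.9°.
Normalise into (−180°, 180°]: -4.9° stays -4.9°.
Negative ⇒ the second point lies to the west; separation 4.9°.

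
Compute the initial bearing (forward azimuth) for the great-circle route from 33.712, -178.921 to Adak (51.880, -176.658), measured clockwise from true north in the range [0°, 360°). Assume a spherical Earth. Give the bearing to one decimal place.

Δλ = -176.658 − -178.921 = 2.263°.
θ = atan2( sin Δλ · cos φ₂ , cos φ₁ · sin φ₂ − sin φ₁ · cos φ₂ · cos Δλ )
  = atan2(0.02438, 0.31207) = 4.466° → normalised to [0°, 360°): 4.466°.

4.5°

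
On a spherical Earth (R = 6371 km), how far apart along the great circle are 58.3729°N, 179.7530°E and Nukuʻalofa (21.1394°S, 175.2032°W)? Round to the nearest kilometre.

8854 km

Δλ = -175.2032 − 179.7530 = -354.9562°; wrapped into (−180°, 180°]: 5.0438°.
Δφ = -21.1394 − 58.3729 = -79.5123°.
a = sin²(Δφ/2) + cos φ₁ · cos φ₂ · sin²(Δλ/2) = 0.409935.
c = 2·atan2(√a, √(1−a)) = 1.38968 rad → d = 6371·c ≈ 8853.63 km.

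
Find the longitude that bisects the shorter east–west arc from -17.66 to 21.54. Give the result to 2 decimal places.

+1.94°

Signed shortest Δλ from -17.66° to +21.54° is +39.20°.
Midpoint longitude = -17.66° + (+39.20°)/2 = -17.66° + 19.60° = +1.94°.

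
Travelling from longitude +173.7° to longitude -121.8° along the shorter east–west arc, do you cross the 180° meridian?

Naïve |-121.8 − 173.7| = 295.5° > 180°, so the shorter arc goes the other way round — across 180°.
Signed shortest Δλ = ((-121.8 − 173.7 + 180) mod 360) − 180 = 64.5°.
Going east by 64.5° from +173.7° passes through 180° before reaching -121.8°.

Yes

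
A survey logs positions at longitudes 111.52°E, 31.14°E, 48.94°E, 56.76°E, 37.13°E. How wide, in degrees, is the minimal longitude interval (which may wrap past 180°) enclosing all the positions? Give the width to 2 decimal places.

Sort the longitudes: +31.14°, +37.13°, +48.94°, +56.76°, +111.52°.
Eastward gaps between consecutive values (wrapping around): 5.99°, 11.81°, 7.82°, 54.76°, 279.62°.
Largest gap = 279.62° ⇒ minimal covering band is its complement: 360° − 279.62° = 80.38°.
Band runs from +31.14° eastward to +111.52°.

80.38°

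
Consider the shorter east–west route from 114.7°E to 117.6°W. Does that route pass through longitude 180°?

Yes

Naïve |-117.6 − 114.7| = 232.3° > 180°, so the shorter arc goes the other way round — across 180°.
Signed shortest Δλ = ((-117.6 − 114.7 + 180) mod 360) − 180 = 127.7°.
Going east by 127.7° from +114.7° passes through 180° before reaching -117.6°.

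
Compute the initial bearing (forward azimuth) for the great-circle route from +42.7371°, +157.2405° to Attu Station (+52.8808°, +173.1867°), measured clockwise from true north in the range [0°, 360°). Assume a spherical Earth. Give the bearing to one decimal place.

40.8°

Δλ = 173.1867 − 157.2405 = 15.9462°.
θ = atan2( sin Δλ · cos φ₂ , cos φ₁ · sin φ₂ − sin φ₁ · cos φ₂ · cos Δλ )
  = atan2(0.16580, 0.19188) = 40.829° → normalised to [0°, 360°): 40.829°.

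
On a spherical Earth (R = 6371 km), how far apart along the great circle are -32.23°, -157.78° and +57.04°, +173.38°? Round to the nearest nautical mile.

Δλ = 173.38 − -157.78 = 331.16°; wrapped into (−180°, 180°]: -28.84°.
Δφ = 57.04 − -32.23 = 89.27°.
a = sin²(Δφ/2) + cos φ₁ · cos φ₂ · sin²(Δλ/2) = 0.522170.
c = 2·atan2(√a, √(1−a)) = 1.61515 rad → d = 6371·c ≈ 10290.13 km ≈ 5556.23 nmi.

5556 nmi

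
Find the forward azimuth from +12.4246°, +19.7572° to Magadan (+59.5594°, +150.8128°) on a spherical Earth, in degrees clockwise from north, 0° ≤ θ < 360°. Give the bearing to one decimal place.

Δλ = 150.8128 − 19.7572 = 131.0556°.
θ = atan2( sin Δλ · cos φ₂ , cos φ₁ · sin φ₂ − sin φ₁ · cos φ₂ · cos Δλ )
  = atan2(0.38205, 0.91356) = 22.695° → normalised to [0°, 360°): 22.695°.

22.7°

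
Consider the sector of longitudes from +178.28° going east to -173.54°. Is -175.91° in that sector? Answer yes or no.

Yes

Band width going east from +178.28° to -173.54°: ((-173.54 − 178.28) mod 360) = 8.18°.
Offset of -175.91° east of the west edge: ((-175.91 − 178.28) mod 360) = 5.81°.
5.81° ≤ 8.18° ⇒ inside.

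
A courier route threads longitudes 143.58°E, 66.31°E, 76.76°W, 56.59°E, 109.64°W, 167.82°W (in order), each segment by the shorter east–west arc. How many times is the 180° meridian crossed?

0

Leg 1: +143.58° → +66.31°, shortest Δλ = -77.27° (west) — does not cross 180°.
Leg 2: +66.31° → -76.76°, shortest Δλ = -143.07° (west) — does not cross 180°.
Leg 3: -76.76° → +56.59°, shortest Δλ = 133.35° (east) — does not cross 180°.
Leg 4: +56.59° → -109.64°, shortest Δλ = -166.23° (west) — does not cross 180°.
Leg 5: -109.64° → -167.82°, shortest Δλ = -58.18° (west) — does not cross 180°.
Total crossings: 0.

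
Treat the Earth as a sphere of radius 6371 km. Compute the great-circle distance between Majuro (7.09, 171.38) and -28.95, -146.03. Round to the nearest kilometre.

6069 km

Δλ = -146.03 − 171.38 = -317.41°; wrapped into (−180°, 180°]: 42.59°.
Δφ = -28.95 − 7.09 = -36.04°.
a = sin²(Δφ/2) + cos φ₁ · cos φ₂ · sin²(Δλ/2) = 0.210226.
c = 2·atan2(√a, √(1−a)) = 0.95262 rad → d = 6371·c ≈ 6069.15 km.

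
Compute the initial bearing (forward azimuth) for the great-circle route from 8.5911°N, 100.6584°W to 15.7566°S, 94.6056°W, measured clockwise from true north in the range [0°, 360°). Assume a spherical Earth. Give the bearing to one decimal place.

Δλ = -94.6056 − -100.6584 = 6.0528°.
θ = atan2( sin Δλ · cos φ₂ , cos φ₁ · sin φ₂ − sin φ₁ · cos φ₂ · cos Δλ )
  = atan2(0.10148, -0.41147) = 166.145° → normalised to [0°, 360°): 166.145°.

166.1°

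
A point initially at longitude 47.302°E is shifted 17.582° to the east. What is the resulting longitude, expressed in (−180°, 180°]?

Start at +47.302°; shift +17.582° → +64.884°.
+64.884° already lies in (−180°, 180°].

64.884°E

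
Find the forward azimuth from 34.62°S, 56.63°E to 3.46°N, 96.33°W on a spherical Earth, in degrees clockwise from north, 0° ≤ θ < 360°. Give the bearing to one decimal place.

224.9°

Δλ = -96.33 − 56.63 = -152.96°.
θ = atan2( sin Δλ · cos φ₂ , cos φ₁ · sin φ₂ − sin φ₁ · cos φ₂ · cos Δλ )
  = atan2(-0.45378, -0.45544) = -135.104° → normalised to [0°, 360°): 224.896°.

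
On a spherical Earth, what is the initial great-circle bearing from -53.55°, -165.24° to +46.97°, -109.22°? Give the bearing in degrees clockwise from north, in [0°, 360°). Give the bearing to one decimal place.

37.4°

Δλ = -109.22 − -165.24 = 56.02°.
θ = atan2( sin Δλ · cos φ₂ , cos φ₁ · sin φ₂ − sin φ₁ · cos φ₂ · cos Δλ )
  = atan2(0.56585, 0.74108) = 37.364° → normalised to [0°, 360°): 37.364°.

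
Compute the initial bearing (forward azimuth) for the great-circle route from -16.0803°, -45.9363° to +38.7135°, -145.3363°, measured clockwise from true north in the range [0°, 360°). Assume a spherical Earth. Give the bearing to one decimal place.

306.3°

Δλ = -145.3363 − -45.9363 = -99.4000°.
θ = atan2( sin Δλ · cos φ₂ , cos φ₁ · sin φ₂ − sin φ₁ · cos φ₂ · cos Δλ )
  = atan2(-0.76981, 0.56566) = -53.691° → normalised to [0°, 360°): 306.309°.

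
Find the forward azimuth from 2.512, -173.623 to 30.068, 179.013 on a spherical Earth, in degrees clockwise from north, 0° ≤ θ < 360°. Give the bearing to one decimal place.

346.5°

Δλ = 179.013 − -173.623 = 352.636°; wrapped into (−180°, 180°]: -7.364°.
θ = atan2( sin Δλ · cos φ₂ , cos φ₁ · sin φ₂ − sin φ₁ · cos φ₂ · cos Δλ )
  = atan2(-0.11092, 0.46293) = -13.475° → normalised to [0°, 360°): 346.525°.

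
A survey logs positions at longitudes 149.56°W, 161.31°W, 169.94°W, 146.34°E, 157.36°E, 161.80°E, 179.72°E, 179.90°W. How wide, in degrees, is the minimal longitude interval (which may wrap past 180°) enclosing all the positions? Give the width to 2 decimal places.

64.10°

Sort the longitudes: -179.90°, -169.94°, -161.31°, -149.56°, +146.34°, +157.36°, +161.80°, +179.72°.
Eastward gaps between consecutive values (wrapping around): 9.96°, 8.63°, 11.75°, 295.90°, 11.02°, 4.44°, 17.92°, 0.38°.
Largest gap = 295.90° ⇒ minimal covering band is its complement: 360° − 295.90° = 64.10°.
Band runs from +146.34° eastward to -149.56°, crossing the antimeridian.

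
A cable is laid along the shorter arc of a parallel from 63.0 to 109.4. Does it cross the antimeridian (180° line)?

Signed shortest Δλ = ((109.4 − 63.0 + 180) mod 360) − 180 = 46.4°.
Going east by 46.4° from +63.0° reaches +109.4° without touching 180°.

No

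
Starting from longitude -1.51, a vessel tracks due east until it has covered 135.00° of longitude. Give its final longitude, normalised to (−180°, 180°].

+133.49°

Start at -1.51°; shift +135.00° → +133.49°.
+133.49° already lies in (−180°, 180°].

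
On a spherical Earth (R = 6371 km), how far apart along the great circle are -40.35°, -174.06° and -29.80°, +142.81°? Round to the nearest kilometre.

4053 km

Δλ = 142.81 − -174.06 = 316.87°; wrapped into (−180°, 180°]: -43.13°.
Δφ = -29.80 − -40.35 = 10.55°.
a = sin²(Δφ/2) + cos φ₁ · cos φ₂ · sin²(Δλ/2) = 0.097796.
c = 2·atan2(√a, √(1−a)) = 0.63612 rad → d = 6371·c ≈ 4052.71 km.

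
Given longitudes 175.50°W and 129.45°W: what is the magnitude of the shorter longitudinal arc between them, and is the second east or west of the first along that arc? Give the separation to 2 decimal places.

Raw difference: -129.45 − -175.50 = 46.05°.
Normalise into (−180°, 180°]: 46.05° stays 46.05°.
Positive ⇒ the second point lies to the east; separation 46.05°.

46.05° east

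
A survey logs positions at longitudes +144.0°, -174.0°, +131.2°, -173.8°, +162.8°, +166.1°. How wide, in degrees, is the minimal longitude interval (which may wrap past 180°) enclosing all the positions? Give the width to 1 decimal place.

Sort the longitudes: -174.0°, -173.8°, +131.2°, +144.0°, +162.8°, +166.1°.
Eastward gaps between consecutive values (wrapping around): 0.2°, 305.0°, 12.8°, 18.8°, 3.3°, 19.9°.
Largest gap = 305.0° ⇒ minimal covering band is its complement: 360° − 305.0° = 55.0°.
Band runs from +131.2° eastward to -173.8°, crossing the antimeridian.

55.0°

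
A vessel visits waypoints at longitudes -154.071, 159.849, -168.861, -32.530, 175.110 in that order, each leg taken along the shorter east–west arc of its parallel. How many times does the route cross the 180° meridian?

Leg 1: -154.071° → +159.849°, shortest Δλ = -46.08° (west) — crosses 180°.
Leg 2: +159.849° → -168.861°, shortest Δλ = 31.29° (east) — crosses 180°.
Leg 3: -168.861° → -32.530°, shortest Δλ = 136.331° (east) — does not cross 180°.
Leg 4: -32.530° → +175.110°, shortest Δλ = -152.36° (west) — crosses 180°.
Total crossings: 3.

3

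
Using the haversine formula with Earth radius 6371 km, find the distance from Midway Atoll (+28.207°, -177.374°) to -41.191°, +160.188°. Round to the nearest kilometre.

Δλ = 160.188 − -177.374 = 337.562°; wrapped into (−180°, 180°]: -22.438°.
Δφ = -41.191 − 28.207 = -69.398°.
a = sin²(Δφ/2) + cos φ₁ · cos φ₂ · sin²(Δλ/2) = 0.349165.
c = 2·atan2(√a, √(1−a)) = 1.26435 rad → d = 6371·c ≈ 8055.20 km.

8055 km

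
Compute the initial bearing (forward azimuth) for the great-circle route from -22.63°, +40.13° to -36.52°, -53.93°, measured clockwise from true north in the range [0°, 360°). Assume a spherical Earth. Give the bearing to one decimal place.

234.5°

Δλ = -53.93 − 40.13 = -94.06°.
θ = atan2( sin Δλ · cos φ₂ , cos φ₁ · sin φ₂ − sin φ₁ · cos φ₂ · cos Δλ )
  = atan2(-0.80163, -0.57118) = -125.471° → normalised to [0°, 360°): 234.529°.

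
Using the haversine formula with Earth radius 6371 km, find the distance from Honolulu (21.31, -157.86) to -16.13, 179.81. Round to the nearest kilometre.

4823 km

Δλ = 179.81 − -157.86 = 337.67°; wrapped into (−180°, 180°]: -22.33°.
Δφ = -16.13 − 21.31 = -37.44°.
a = sin²(Δφ/2) + cos φ₁ · cos φ₂ · sin²(Δλ/2) = 0.136561.
c = 2·atan2(√a, √(1−a)) = 0.75703 rad → d = 6371·c ≈ 4823.04 km.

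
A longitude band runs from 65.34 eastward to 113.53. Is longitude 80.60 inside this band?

Yes

Band width going east from +65.34° to +113.53°: ((113.53 − 65.34) mod 360) = 48.19°.
Offset of +80.60° east of the west edge: ((80.60 − 65.34) mod 360) = 15.26°.
15.26° ≤ 48.19° ⇒ inside.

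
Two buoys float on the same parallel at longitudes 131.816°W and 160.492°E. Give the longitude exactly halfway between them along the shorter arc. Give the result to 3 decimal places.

Signed shortest Δλ from -131.816° to +160.492° is -67.692°.
Midpoint longitude = -131.816° + (-67.692°)/2 = -131.816° − 33.846° = -165.662°.
(The naïve average (-131.816 + +160.492)/2 = 14.338° is on the wrong side of the globe.)

165.662°W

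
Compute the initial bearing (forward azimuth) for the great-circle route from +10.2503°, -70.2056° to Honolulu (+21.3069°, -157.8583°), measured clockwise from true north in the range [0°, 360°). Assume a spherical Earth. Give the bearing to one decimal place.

290.6°

Δλ = -157.8583 − -70.2056 = -87.6527°.
θ = atan2( sin Δλ · cos φ₂ , cos φ₁ · sin φ₂ − sin φ₁ · cos φ₂ · cos Δλ )
  = atan2(-0.93087, 0.35077) = -69.352° → normalised to [0°, 360°): 290.648°.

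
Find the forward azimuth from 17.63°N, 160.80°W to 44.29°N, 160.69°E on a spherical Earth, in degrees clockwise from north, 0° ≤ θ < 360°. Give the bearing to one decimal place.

318.0°

Δλ = 160.69 − -160.80 = 321.49°; wrapped into (−180°, 180°]: -38.51°.
θ = atan2( sin Δλ · cos φ₂ , cos φ₁ · sin φ₂ − sin φ₁ · cos φ₂ · cos Δλ )
  = atan2(-0.44570, 0.49585) = -41.951° → normalised to [0°, 360°): 318.049°.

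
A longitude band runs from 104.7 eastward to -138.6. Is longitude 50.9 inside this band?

Band width going east from +104.7° to -138.6°: ((-138.6 − 104.7) mod 360) = 116.7°.
Offset of +50.9° east of the west edge: ((50.9 − 104.7) mod 360) = 306.2°.
306.2° > 116.7° ⇒ outside.

No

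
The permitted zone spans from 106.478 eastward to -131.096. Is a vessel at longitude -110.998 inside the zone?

No

Band width going east from +106.478° to -131.096°: ((-131.096 − 106.478) mod 360) = 122.426°.
Offset of -110.998° east of the west edge: ((-110.998 − 106.478) mod 360) = 142.524°.
142.524° > 122.426° ⇒ outside.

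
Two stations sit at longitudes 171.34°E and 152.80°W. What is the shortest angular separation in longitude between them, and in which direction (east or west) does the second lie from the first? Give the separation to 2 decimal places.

35.86° east

Raw difference: -152.80 − 171.34 = -324.14°.
Normalise into (−180°, 180°]: -324.14° + 360° = 35.86°.
Positive ⇒ the second point lies to the east; separation 35.86°.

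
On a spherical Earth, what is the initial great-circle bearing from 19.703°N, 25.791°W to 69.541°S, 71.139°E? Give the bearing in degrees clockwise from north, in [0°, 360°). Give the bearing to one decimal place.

Δλ = 71.139 − -25.791 = 96.930°.
θ = atan2( sin Δλ · cos φ₂ , cos φ₁ · sin φ₂ − sin φ₁ · cos φ₂ · cos Δλ )
  = atan2(0.34698, -0.86785) = 158.207° → normalised to [0°, 360°): 158.207°.

158.2°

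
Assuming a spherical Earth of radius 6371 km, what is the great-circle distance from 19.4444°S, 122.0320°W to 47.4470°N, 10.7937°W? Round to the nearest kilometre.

13170 km

Δλ = -10.7937 − -122.0320 = 111.2383°.
Δφ = 47.4470 − -19.4444 = 66.8914°.
a = sin²(Δφ/2) + cos φ₁ · cos φ₂ · sin²(Δλ/2) = 0.738116.
c = 2·atan2(√a, √(1−a)) = 2.06716 rad → d = 6371·c ≈ 13169.88 km.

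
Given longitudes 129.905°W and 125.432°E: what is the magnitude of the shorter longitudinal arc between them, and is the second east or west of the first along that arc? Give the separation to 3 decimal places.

Raw difference: 125.432 − -129.905 = 255.337°.
Normalise into (−180°, 180°]: 255.337° − 360° = -104.663°.
Negative ⇒ the second point lies to the west; separation 104.663°.

104.663° west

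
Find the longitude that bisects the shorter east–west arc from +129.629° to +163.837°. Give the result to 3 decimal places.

Signed shortest Δλ from +129.629° to +163.837° is +34.208°.
Midpoint longitude = +129.629° + (+34.208°)/2 = +129.629° + 17.104° = +146.733°.

+146.733°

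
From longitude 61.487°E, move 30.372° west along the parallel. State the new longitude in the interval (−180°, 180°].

31.115°E

Start at +61.487°; shift −30.372° → +31.115°.
+31.115° already lies in (−180°, 180°].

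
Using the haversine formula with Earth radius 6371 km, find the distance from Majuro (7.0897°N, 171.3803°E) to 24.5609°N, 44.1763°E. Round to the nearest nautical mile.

7183 nmi

Δλ = 44.1763 − 171.3803 = -127.2040°.
Δφ = 24.5609 − 7.0897 = 17.4712°.
a = sin²(Δφ/2) + cos φ₁ · cos φ₂ · sin²(Δλ/2) = 0.747219.
c = 2·atan2(√a, √(1−a)) = 2.08799 rad → d = 6371·c ≈ 13302.55 km ≈ 7182.80 nmi.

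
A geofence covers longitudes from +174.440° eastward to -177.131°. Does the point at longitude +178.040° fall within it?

Yes

Band width going east from +174.440° to -177.131°: ((-177.131 − 174.440) mod 360) = 8.429°.
Offset of +178.040° east of the west edge: ((178.040 − 174.440) mod 360) = 3.600°.
3.600° ≤ 8.429° ⇒ inside.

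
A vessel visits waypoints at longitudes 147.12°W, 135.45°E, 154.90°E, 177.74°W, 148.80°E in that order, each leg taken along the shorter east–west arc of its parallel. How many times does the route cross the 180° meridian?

Leg 1: -147.12° → +135.45°, shortest Δλ = -77.43° (west) — crosses 180°.
Leg 2: +135.45° → +154.90°, shortest Δλ = 19.45° (east) — does not cross 180°.
Leg 3: +154.90° → -177.74°, shortest Δλ = 27.36° (east) — crosses 180°.
Leg 4: -177.74° → +148.80°, shortest Δλ = -33.46° (west) — crosses 180°.
Total crossings: 3.

3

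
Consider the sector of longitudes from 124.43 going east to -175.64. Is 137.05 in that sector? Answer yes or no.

Band width going east from +124.43° to -175.64°: ((-175.64 − 124.43) mod 360) = 59.93°.
Offset of +137.05° east of the west edge: ((137.05 − 124.43) mod 360) = 12.62°.
12.62° ≤ 59.93° ⇒ inside.

Yes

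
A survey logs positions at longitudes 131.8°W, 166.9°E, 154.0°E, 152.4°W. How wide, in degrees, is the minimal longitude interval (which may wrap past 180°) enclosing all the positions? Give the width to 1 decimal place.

74.2°

Sort the longitudes: -152.4°, -131.8°, +154.0°, +166.9°.
Eastward gaps between consecutive values (wrapping around): 20.6°, 285.8°, 12.9°, 40.7°.
Largest gap = 285.8° ⇒ minimal covering band is its complement: 360° − 285.8° = 74.2°.
Band runs from +154.0° eastward to -131.8°, crossing the antimeridian.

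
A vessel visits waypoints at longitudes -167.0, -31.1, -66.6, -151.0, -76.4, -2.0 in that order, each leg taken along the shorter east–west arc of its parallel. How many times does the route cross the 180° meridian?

0

Leg 1: -167.0° → -31.1°, shortest Δλ = 135.9° (east) — does not cross 180°.
Leg 2: -31.1° → -66.6°, shortest Δλ = -35.5° (west) — does not cross 180°.
Leg 3: -66.6° → -151.0°, shortest Δλ = -84.4° (west) — does not cross 180°.
Leg 4: -151.0° → -76.4°, shortest Δλ = 74.6° (east) — does not cross 180°.
Leg 5: -76.4° → -2.0°, shortest Δλ = 74.4° (east) — does not cross 180°.
Total crossings: 0.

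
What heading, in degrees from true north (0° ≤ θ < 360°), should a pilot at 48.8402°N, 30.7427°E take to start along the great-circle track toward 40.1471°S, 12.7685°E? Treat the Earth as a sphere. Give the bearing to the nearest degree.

194°

Δλ = 12.7685 − 30.7427 = -17.9742°.
θ = atan2( sin Δλ · cos φ₂ , cos φ₁ · sin φ₂ − sin φ₁ · cos φ₂ · cos Δλ )
  = atan2(-0.23588, -0.97176) = -166.356° → normalised to [0°, 360°): 193.644°.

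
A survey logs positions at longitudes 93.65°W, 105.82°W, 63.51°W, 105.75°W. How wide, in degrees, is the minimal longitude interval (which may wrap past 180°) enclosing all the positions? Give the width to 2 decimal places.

42.31°

Sort the longitudes: -105.82°, -105.75°, -93.65°, -63.51°.
Eastward gaps between consecutive values (wrapping around): 0.07°, 12.10°, 30.14°, 317.69°.
Largest gap = 317.69° ⇒ minimal covering band is its complement: 360° − 317.69° = 42.31°.
Band runs from -105.82° eastward to -63.51°.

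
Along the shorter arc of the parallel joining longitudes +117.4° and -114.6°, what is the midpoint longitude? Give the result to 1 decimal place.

-178.6°

Signed shortest Δλ from +117.4° to -114.6° is +128.0°.
Midpoint longitude = +117.4° + (+128.0°)/2 = +117.4° + 64.0° = +181.4°.
Normalise into (−180°, 180°]: -178.6°.
(The naïve average (+117.4 + -114.6)/2 = 1.4° is on the wrong side of the globe.)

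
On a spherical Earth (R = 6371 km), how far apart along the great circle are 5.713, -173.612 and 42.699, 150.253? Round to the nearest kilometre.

5431 km

Δλ = 150.253 − -173.612 = 323.865°; wrapped into (−180°, 180°]: -36.135°.
Δφ = 42.699 − 5.713 = 36.986°.
a = sin²(Δφ/2) + cos φ₁ · cos φ₂ · sin²(Δλ/2) = 0.170947.
c = 2·atan2(√a, √(1−a)) = 0.85249 rad → d = 6371·c ≈ 5431.24 km.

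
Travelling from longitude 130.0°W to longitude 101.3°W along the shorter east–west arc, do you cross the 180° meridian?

Signed shortest Δλ = ((-101.3 − -130.0 + 180) mod 360) − 180 = 28.7°.
Going east by 28.7° from -130.0° reaches -101.3° without touching 180°.

No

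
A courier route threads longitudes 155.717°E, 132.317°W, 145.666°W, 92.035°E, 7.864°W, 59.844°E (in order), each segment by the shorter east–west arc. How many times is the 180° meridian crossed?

Leg 1: +155.717° → -132.317°, shortest Δλ = 71.966° (east) — crosses 180°.
Leg 2: -132.317° → -145.666°, shortest Δλ = -13.349° (west) — does not cross 180°.
Leg 3: -145.666° → +92.035°, shortest Δλ = -122.299° (west) — crosses 180°.
Leg 4: +92.035° → -7.864°, shortest Δλ = -99.899° (west) — does not cross 180°.
Leg 5: -7.864° → +59.844°, shortest Δλ = 67.708° (east) — does not cross 180°.
Total crossings: 2.

2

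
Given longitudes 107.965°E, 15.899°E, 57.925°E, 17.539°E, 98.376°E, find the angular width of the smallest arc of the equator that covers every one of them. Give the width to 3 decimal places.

Sort the longitudes: +15.899°, +17.539°, +57.925°, +98.376°, +107.965°.
Eastward gaps between consecutive values (wrapping around): 1.640°, 40.386°, 40.451°, 9.589°, 267.934°.
Largest gap = 267.934° ⇒ minimal covering band is its complement: 360° − 267.934° = 92.066°.
Band runs from +15.899° eastward to +107.965°.

92.066°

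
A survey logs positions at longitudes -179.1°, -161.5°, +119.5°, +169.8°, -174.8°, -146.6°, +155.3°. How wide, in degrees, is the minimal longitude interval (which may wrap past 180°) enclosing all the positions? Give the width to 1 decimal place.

93.9°

Sort the longitudes: -179.1°, -174.8°, -161.5°, -146.6°, +119.5°, +155.3°, +169.8°.
Eastward gaps between consecutive values (wrapping around): 4.3°, 13.3°, 14.9°, 266.1°, 35.8°, 14.5°, 11.1°.
Largest gap = 266.1° ⇒ minimal covering band is its complement: 360° − 266.1° = 93.9°.
Band runs from +119.5° eastward to -146.6°, crossing the antimeridian.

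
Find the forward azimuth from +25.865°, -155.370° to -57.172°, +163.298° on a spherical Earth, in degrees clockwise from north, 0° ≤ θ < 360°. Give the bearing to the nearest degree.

201°

Δλ = 163.298 − -155.370 = 318.668°; wrapped into (−180°, 180°]: -41.332°.
θ = atan2( sin Δλ · cos φ₂ , cos φ₁ · sin φ₂ − sin φ₁ · cos φ₂ · cos Δλ )
  = atan2(-0.35803, -0.93371) = -159.021° → normalised to [0°, 360°): 200.979°.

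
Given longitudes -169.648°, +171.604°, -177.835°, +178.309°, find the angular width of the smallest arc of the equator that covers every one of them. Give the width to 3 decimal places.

18.748°

Sort the longitudes: -177.835°, -169.648°, +171.604°, +178.309°.
Eastward gaps between consecutive values (wrapping around): 8.187°, 341.252°, 6.705°, 3.856°.
Largest gap = 341.252° ⇒ minimal covering band is its complement: 360° − 341.252° = 18.748°.
Band runs from +171.604° eastward to -169.648°, crossing the antimeridian.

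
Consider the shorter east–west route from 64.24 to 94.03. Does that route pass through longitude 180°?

Signed shortest Δλ = ((94.03 − 64.24 + 180) mod 360) − 180 = 29.79°.
Going east by 29.79° from +64.24° reaches +94.03° without touching 180°.

No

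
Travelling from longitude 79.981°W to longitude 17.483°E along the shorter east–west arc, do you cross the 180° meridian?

No

Signed shortest Δλ = ((17.483 − -79.981 + 180) mod 360) − 180 = 97.464°.
Going east by 97.464° from -79.981° reaches +17.483° without touching 180°.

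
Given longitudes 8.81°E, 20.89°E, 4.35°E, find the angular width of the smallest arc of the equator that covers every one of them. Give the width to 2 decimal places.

Sort the longitudes: +4.35°, +8.81°, +20.89°.
Eastward gaps between consecutive values (wrapping around): 4.46°, 12.08°, 343.46°.
Largest gap = 343.46° ⇒ minimal covering band is its complement: 360° − 343.46° = 16.54°.
Band runs from +4.35° eastward to +20.89°.

16.54°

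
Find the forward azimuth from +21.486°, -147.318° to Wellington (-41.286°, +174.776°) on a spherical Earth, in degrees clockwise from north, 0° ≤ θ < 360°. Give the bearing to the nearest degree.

Δλ = 174.776 − -147.318 = 322.094°; wrapped into (−180°, 180°]: -37.906°.
θ = atan2( sin Δλ · cos φ₂ , cos φ₁ · sin φ₂ − sin φ₁ · cos φ₂ · cos Δλ )
  = atan2(-0.46165, -0.83113) = -150.950° → normalised to [0°, 360°): 209.050°.

209°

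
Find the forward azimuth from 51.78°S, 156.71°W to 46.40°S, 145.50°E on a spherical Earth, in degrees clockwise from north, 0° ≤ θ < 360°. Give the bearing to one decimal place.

Δλ = 145.50 − -156.71 = 302.21°; wrapped into (−180°, 180°]: -57.79°.
θ = atan2( sin Δλ · cos φ₂ , cos φ₁ · sin φ₂ − sin φ₁ · cos φ₂ · cos Δλ )
  = atan2(-0.58349, -0.15924) = -105.265° → normalised to [0°, 360°): 254.735°.

254.7°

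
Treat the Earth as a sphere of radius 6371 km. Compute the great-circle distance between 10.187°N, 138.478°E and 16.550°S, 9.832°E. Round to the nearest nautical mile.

7791 nmi

Δλ = 9.832 − 138.478 = -128.646°.
Δφ = -16.550 − 10.187 = -26.737°.
a = sin²(Δφ/2) + cos φ₁ · cos φ₂ · sin²(Δλ/2) = 0.819788.
c = 2·atan2(√a, √(1−a)) = 2.26474 rad → d = 6371·c ≈ 14428.68 km ≈ 7790.87 nmi.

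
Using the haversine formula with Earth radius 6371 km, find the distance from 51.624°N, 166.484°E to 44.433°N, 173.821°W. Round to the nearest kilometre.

1661 km

Δλ = -173.821 − 166.484 = -340.305°; wrapped into (−180°, 180°]: 19.695°.
Δφ = 44.433 − 51.624 = -7.191°.
a = sin²(Δφ/2) + cos φ₁ · cos φ₂ · sin²(Δλ/2) = 0.016900.
c = 2·atan2(√a, √(1−a)) = 0.26073 rad → d = 6371·c ≈ 1661.14 km.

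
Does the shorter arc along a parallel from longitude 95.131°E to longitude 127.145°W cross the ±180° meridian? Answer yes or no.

Naïve |-127.145 − 95.131| = 222.276° > 180°, so the shorter arc goes the other way round — across 180°.
Signed shortest Δλ = ((-127.145 − 95.131 + 180) mod 360) − 180 = 137.724°.
Going east by 137.724° from +95.131° passes through 180° before reaching -127.145°.

Yes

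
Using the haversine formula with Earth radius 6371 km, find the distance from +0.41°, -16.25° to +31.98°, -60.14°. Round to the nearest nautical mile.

3125 nmi

Δλ = -60.14 − -16.25 = -43.89°.
Δφ = 31.98 − 0.41 = 31.57°.
a = sin²(Δφ/2) + cos φ₁ · cos φ₂ · sin²(Δλ/2) = 0.192464.
c = 2·atan2(√a, √(1−a)) = 0.90832 rad → d = 6371·c ≈ 5786.90 km ≈ 3124.68 nmi.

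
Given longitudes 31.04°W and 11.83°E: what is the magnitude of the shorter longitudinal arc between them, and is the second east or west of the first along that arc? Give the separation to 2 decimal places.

Raw difference: 11.83 − -31.04 = 42.87°.
Normalise into (−180°, 180°]: 42.87° stays 42.87°.
Positive ⇒ the second point lies to the east; separation 42.87°.

42.87° east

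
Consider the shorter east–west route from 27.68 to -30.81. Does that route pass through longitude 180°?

Signed shortest Δλ = ((-30.81 − 27.68 + 180) mod 360) − 180 = -58.49°.
Going west by 58.49° from +27.68° reaches -30.81° without touching 180°.

No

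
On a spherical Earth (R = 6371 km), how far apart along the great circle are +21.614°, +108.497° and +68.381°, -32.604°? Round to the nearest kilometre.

9524 km

Δλ = -32.604 − 108.497 = -141.101°.
Δφ = 68.381 − 21.614 = 46.767°.
a = sin²(Δφ/2) + cos φ₁ · cos φ₂ · sin²(Δλ/2) = 0.462067.
c = 2·atan2(√a, √(1−a)) = 1.49486 rad → d = 6371·c ≈ 9523.73 km.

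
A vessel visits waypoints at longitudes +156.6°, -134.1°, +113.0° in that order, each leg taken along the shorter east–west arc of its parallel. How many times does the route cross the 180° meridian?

2

Leg 1: +156.6° → -134.1°, shortest Δλ = 69.3° (east) — crosses 180°.
Leg 2: -134.1° → +113.0°, shortest Δλ = -112.9° (west) — crosses 180°.
Total crossings: 2.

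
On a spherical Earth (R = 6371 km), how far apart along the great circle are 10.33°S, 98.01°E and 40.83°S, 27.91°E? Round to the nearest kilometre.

Δλ = 27.91 − 98.01 = -70.10°.
Δφ = -40.83 − -10.33 = -30.50°.
a = sin²(Δφ/2) + cos φ₁ · cos φ₂ · sin²(Δλ/2) = 0.314692.
c = 2·atan2(√a, √(1−a)) = 1.19112 rad → d = 6371·c ≈ 7588.66 km.

7589 km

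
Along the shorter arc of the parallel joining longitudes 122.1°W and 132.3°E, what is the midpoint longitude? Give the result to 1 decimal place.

Signed shortest Δλ from -122.1° to +132.3° is -105.6°.
Midpoint longitude = -122.1° + (-105.6°)/2 = -122.1° − 52.8° = -174.9°.
(The naïve average (-122.1 + +132.3)/2 = 5.1° is on the wrong side of the globe.)

174.9°W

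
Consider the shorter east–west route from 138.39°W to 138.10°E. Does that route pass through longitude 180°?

Yes

Naïve |138.10 − -138.39| = 276.49° > 180°, so the shorter arc goes the other way round — across 180°.
Signed shortest Δλ = ((138.10 − -138.39 + 180) mod 360) − 180 = -83.51°.
Going west by 83.51° from -138.39° passes through 180° before reaching +138.10°.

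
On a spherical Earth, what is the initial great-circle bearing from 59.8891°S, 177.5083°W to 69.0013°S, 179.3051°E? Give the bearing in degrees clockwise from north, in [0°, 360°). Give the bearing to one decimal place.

Δλ = 179.3051 − -177.5083 = 356.8134°; wrapped into (−180°, 180°]: -3.1866°.
θ = atan2( sin Δλ · cos φ₂ , cos φ₁ · sin φ₂ − sin φ₁ · cos φ₂ · cos Δλ )
  = atan2(-0.01992, -0.15885) = -172.852° → normalised to [0°, 360°): 187.148°.

187.1°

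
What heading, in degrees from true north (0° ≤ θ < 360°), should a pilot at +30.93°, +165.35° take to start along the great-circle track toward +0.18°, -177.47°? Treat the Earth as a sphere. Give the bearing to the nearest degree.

149°

Δλ = -177.47 − 165.35 = -342.82°; wrapped into (−180°, 180°]: 17.18°.
θ = atan2( sin Δλ · cos φ₂ , cos φ₁ · sin φ₂ − sin φ₁ · cos φ₂ · cos Δλ )
  = atan2(0.29537, -0.48836) = 148.833° → normalised to [0°, 360°): 148.833°.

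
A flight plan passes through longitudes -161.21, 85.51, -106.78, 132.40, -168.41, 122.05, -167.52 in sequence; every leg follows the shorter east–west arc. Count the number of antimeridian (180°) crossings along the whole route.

6

Leg 1: -161.21° → +85.51°, shortest Δλ = -113.28° (west) — crosses 180°.
Leg 2: +85.51° → -106.78°, shortest Δλ = 167.71° (east) — crosses 180°.
Leg 3: -106.78° → +132.40°, shortest Δλ = -120.82° (west) — crosses 180°.
Leg 4: +132.40° → -168.41°, shortest Δλ = 59.19° (east) — crosses 180°.
Leg 5: -168.41° → +122.05°, shortest Δλ = -69.54° (west) — crosses 180°.
Leg 6: +122.05° → -167.52°, shortest Δλ = 70.43° (east) — crosses 180°.
Total crossings: 6.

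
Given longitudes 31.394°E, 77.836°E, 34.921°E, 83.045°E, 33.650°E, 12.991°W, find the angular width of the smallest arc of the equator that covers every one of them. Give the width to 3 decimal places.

Sort the longitudes: -12.991°, +31.394°, +33.650°, +34.921°, +77.836°, +83.045°.
Eastward gaps between consecutive values (wrapping around): 44.385°, 2.256°, 1.271°, 42.915°, 5.209°, 263.964°.
Largest gap = 263.964° ⇒ minimal covering band is its complement: 360° − 263.964° = 96.036°.
Band runs from -12.991° eastward to +83.045°.

96.036°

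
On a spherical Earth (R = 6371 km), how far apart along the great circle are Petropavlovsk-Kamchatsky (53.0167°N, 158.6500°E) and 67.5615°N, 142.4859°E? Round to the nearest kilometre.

Δλ = 142.4859 − 158.6500 = -16.1641°.
Δφ = 67.5615 − 53.0167 = 14.5448°.
a = sin²(Δφ/2) + cos φ₁ · cos φ₂ · sin²(Δλ/2) = 0.020563.
c = 2·atan2(√a, √(1−a)) = 0.28779 rad → d = 6371·c ≈ 1833.49 km.

1833 km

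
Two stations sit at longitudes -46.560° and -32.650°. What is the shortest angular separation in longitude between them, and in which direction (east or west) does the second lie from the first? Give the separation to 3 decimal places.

13.910° east

Raw difference: -32.650 − -46.560 = 13.91°.
Normalise into (−180°, 180°]: 13.91° stays 13.91°.
Positive ⇒ the second point lies to the east; separation 13.910°.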